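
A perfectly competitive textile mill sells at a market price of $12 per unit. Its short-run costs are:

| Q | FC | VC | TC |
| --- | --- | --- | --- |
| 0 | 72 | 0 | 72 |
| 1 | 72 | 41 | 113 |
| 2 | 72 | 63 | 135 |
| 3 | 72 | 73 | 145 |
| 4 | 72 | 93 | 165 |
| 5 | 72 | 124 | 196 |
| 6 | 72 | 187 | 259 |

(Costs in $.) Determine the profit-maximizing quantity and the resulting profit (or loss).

Q = 0 (shut down); profit = -$72

Profit at each row (π = 12Q − TC): Q=0: -72; Q=1: -101; Q=2: -111; Q=3: -109; Q=4: -117; Q=5: -136; Q=6: -187.
Profit is highest at Q = 0. Equivalently, the lowest AVC in the table is 93/4 ≈ $23.25 at Q = 4, and P = $12 falls below it — price never covers variable cost, so the firm shuts down and loses only its fixed cost.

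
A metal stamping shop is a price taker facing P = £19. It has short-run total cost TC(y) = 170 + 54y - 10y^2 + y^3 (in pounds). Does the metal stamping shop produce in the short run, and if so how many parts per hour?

Shut down

From TC, MC = TC'(y) = 54 - 20y + 3y^2 and AVC = VC/y = 54 - 10y + y^2.
The AVC parabola has its vertex at y = 10/2 = 5, where AVC = 54 - 10·5 + 5^2 = £29.
Since P = £19 < min AVC = £29, price fails to cover variable cost at any output.
Best response: produce nothing and absorb the £170 fixed cost.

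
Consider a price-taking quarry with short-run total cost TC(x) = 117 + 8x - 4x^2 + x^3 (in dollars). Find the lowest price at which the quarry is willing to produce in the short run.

$4 per unit

The firm shuts down when price falls below the minimum of average variable cost. AVC = VC/x = 8 - 4x + x^2.
dAVC/dx = -4 + 2x = 0 gives x = 2. min AVC = 8 - 4·2 + 2^2 = 4.
So the shutdown price is $4.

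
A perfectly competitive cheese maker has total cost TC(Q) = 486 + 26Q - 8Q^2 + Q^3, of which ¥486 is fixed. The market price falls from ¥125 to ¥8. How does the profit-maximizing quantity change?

AVC = 26 - 8Q + Q^2, minimized at Q = 4 where min AVC = ¥10. MC = 26 - 16Q + 3Q^2.
At P = ¥125 ≥ min AVC, set P = MC on the rising branch: Q = 9.
At P = ¥8 < min AVC = ¥10, price no longer covers variable cost at any output, so the firm shuts down: Q = 0.

Output falls from 9 to 0 (the firm shuts down)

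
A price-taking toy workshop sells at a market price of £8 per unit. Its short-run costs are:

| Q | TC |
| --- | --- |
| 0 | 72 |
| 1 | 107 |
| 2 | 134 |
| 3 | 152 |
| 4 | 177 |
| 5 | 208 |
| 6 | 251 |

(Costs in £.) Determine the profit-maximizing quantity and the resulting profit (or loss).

Compute π = P·Q − TC at each output: Q=0: -72; Q=1: -99; Q=2: -118; Q=3: -128; Q=4: -145; Q=5: -168; Q=6: -203.
Profit is highest at Q = 0. Equivalently, the lowest AVC in the table is 105/4 ≈ £26.25 at Q = 4, and P = £8 falls below it — price never covers variable cost, so the firm shuts down and loses only its fixed cost.

Q = 0 (shut down); profit = -£72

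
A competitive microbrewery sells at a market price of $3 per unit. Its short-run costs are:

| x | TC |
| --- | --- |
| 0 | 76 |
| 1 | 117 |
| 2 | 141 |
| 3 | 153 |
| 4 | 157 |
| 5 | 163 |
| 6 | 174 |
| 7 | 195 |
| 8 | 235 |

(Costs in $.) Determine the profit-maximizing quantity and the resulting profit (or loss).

x = 0 (shut down); profit = -$76

Tabulate TR − TC: x=0: -76; x=1: -114; x=2: -135; x=3: -144; x=4: -145; x=5: -148; x=6: -156; x=7: -174; x=8: -211.
Profit is highest at x = 0. Equivalently, the lowest AVC in the table is 98/6 ≈ $16.33 at x = 6, and P = $3 falls below it — price never covers variable cost, so the firm shuts down and loses only its fixed cost.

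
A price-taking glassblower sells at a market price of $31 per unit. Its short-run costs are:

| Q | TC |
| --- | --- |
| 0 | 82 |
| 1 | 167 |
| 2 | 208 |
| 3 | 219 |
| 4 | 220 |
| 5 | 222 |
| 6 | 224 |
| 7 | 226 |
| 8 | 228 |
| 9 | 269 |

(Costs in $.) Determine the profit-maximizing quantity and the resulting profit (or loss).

Compute π = P·Q − TC at each output: Q=0: -82; Q=1: -136; Q=2: -146; Q=3: -126; Q=4: -96; Q=5: -67; Q=6: -38; Q=7: -9; Q=8: 20; Q=9: 10.
Profit is maximized at Q = 8. AVC there is 146/8 = $18.25 ≤ P, so producing beats shutting down (which would give -$82).

Q = 8; profit = $20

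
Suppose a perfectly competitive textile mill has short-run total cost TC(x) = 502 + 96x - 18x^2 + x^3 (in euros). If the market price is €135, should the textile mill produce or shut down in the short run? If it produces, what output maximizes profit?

Produce at x = 13

From TC, MC = TC'(x) = 96 - 36x + 3x^2 and AVC = VC/x = 96 - 18x + x^2.
AVC is minimized where dAVC/dx = -18 + 2x = 0, at x = 9; min AVC = 96 - 18·9 + 9^2 = €15.
Since P = €135 ≥ min AVC = €15, price covers variable cost and the firm should produce.
Set P = MC: 135 = 96 - 36x + 3x^2 → -39 - 36x + 3x^2 = 0. The roots are x = -1 and x = 13; the profit-maximizing output is on the rising part of MC, so x* = 13.
Check: AVC at x = 13 is €31 ≤ P, so revenue covers variable cost.
Profit = P·x − TC = 135·13 − 905 = €850.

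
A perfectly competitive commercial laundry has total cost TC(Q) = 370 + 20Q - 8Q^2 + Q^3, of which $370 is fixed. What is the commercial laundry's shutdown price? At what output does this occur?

Short-run supply begins at min AVC. From VC = 20Q - 8Q^2 + Q^3, AVC = 20 - 8Q + Q^2.
At the minimum of AVC, MC = AVC. MC = 20 - 16Q + 3Q^2; setting MC = AVC gives 2Q^2 - 8Q = 0, so Q = 4. min AVC = 4.
For P < $4 the firm produces nothing.

$4 per unit, at Q = 4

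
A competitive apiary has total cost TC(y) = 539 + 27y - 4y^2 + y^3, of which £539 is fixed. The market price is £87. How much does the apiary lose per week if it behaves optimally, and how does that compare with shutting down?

Profit = -£251 at y = 6

AVC = 27 - 4y + y^2; min AVC = £23 at y = 2. Since P = £87 ≥ min AVC, the firm produces.
With MC = 27 - 8y + 3y^2, P = MC on the upward-sloping part at y* = 6.
TR = 87·6 = 522. TC = 539 + 234 = 773. Profit = 522 − 773 = -£251.
Shutting down would mean losing the fixed cost of £539, so operating at a loss of £251 is better by £288.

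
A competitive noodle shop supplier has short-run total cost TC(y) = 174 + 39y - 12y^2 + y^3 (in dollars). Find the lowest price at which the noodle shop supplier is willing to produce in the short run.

The shutdown price is the minimum of AVC. VC = 39y - 12y^2 + y^3, so AVC = 39 - 12y + y^2.
dAVC/dy = -12 + 2y = 0 gives y = 6. min AVC = 39 - 12·6 + 6^2 = 3.
For P < $3 the firm produces nothing.

$3 per unit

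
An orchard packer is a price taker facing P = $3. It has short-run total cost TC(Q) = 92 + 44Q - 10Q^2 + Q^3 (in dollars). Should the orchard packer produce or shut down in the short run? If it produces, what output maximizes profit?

Shut down

Strip out fixed cost: VC = 44Q - 10Q^2 + Q^3. Then AVC = 44 - 10Q + Q^2 and MC = 44 - 20Q + 3Q^2.
AVC hits its minimum where MC = AVC, at Q = 5, giving min AVC = 44 - 10·5 + 5^2 = $19.
With P < min AVC ($3 < $19), every unit sold adds to the loss.
Shutting down limits the loss to fixed cost, $92.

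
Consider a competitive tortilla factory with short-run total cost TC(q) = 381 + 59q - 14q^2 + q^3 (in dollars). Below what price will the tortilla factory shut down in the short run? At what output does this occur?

Short-run supply begins at min AVC. From VC = 59q - 14q^2 + q^3, AVC = 59 - 14q + q^2.
dAVC/dq = -14 + 2q = 0 gives q = 7. min AVC = 59 - 14·7 + 7^2 = 10.
For P < $10 the firm produces nothing.

$10 per unit, at q = 7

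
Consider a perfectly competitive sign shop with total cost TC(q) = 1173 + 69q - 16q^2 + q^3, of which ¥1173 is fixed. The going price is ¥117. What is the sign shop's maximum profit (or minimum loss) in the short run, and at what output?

Profit = -¥21 at q = 12

AVC = 69 - 16q + q^2; min AVC = ¥5 at q = 8. Since P = ¥117 ≥ min AVC, the firm produces.
With MC = 69 - 32q + 3q^2, P = MC on the upward-sloping part at q* = 12.
TR = 117·12 = 1404. TC = 1173 + 252 = 1425. Profit = 1404 − 1425 = -¥21.
By producing, the firm covers all variable cost plus ¥1152 of fixed cost; shutting down would lose the full ¥1173.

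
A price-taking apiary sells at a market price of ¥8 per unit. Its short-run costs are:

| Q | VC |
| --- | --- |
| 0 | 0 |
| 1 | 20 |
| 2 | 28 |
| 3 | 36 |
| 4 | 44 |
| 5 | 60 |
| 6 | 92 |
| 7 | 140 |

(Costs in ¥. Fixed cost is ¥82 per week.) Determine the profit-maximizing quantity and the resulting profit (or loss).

Q = 0 (shut down); profit = -¥82

Compute π = P·Q − TC at each output: Q=0: -82; Q=1: -94; Q=2: -94; Q=3: -94; Q=4: -94; Q=5: -102; Q=6: -126; Q=7: -166.
Profit is highest at Q = 0. Equivalently, the lowest AVC in the table is 44/4 ≈ ¥11 at Q = 4, and P = ¥8 falls below it — price never covers variable cost, so the firm shuts down and loses only its fixed cost.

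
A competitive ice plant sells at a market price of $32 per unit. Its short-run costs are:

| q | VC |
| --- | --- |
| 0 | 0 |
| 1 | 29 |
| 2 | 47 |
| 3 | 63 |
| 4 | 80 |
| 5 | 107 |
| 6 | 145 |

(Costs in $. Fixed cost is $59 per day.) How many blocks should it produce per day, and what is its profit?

q = 5; profit = -$6

Compute π = P·q − TC at each output: q=0: -59; q=1: -56; q=2: -42; q=3: -26; q=4: -11; q=5: -6; q=6: -12.
Profit is maximized at q = 5. AVC there is 107/5 = $21.40 ≤ P, so producing beats shutting down (which would give -$59).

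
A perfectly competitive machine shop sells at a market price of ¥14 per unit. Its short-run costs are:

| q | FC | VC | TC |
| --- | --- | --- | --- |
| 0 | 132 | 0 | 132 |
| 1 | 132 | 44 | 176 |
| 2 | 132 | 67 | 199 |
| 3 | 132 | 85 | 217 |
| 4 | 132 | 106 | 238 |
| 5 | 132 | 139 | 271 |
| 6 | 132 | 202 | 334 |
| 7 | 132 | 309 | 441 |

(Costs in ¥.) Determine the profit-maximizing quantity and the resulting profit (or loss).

q = 0 (shut down); profit = -¥132

Tabulate TR − TC: q=0: -132; q=1: -162; q=2: -171; q=3: -175; q=4: -182; q=5: -201; q=6: -250; q=7: -343.
Profit is highest at q = 0. Equivalently, the lowest AVC in the table is 106/4 ≈ ¥26.50 at q = 4, and P = ¥14 falls below it — price never covers variable cost, so the firm shuts down and loses only its fixed cost.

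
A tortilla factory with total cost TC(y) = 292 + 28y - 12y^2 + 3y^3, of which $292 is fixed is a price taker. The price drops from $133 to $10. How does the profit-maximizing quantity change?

Output falls from 5 to 0 (the firm shuts down)

AVC = 28 - 12y + 3y^2, minimized at y = 2 where min AVC = $16. MC = 28 - 24y + 9y^2.
With P = $133 above the shutdown price, P = MC gives y = 5.
At P = $10 < min AVC = $16, price no longer covers variable cost at any output, so the firm shuts down: y = 0.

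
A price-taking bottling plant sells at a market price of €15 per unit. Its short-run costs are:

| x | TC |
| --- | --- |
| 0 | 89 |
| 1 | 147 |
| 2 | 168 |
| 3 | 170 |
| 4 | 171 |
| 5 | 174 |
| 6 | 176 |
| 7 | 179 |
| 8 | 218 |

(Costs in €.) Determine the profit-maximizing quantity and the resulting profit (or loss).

x = 7; profit = -€74

Profit at each row (π = 15x − TC): x=0: -89; x=1: -132; x=2: -138; x=3: -125; x=4: -111; x=5: -99; x=6: -86; x=7: -74; x=8: -98.
Profit is maximized at x = 7. AVC there is 90/7 = €12.86 ≤ P, so producing beats shutting down (which would give -€89).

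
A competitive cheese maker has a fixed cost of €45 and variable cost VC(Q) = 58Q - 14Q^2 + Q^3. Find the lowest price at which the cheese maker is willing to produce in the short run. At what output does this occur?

The shutdown price is the minimum of AVC. VC = 58Q - 14Q^2 + Q^3, so AVC = 58 - 14Q + Q^2.
At the minimum of AVC, MC = AVC. MC = 58 - 28Q + 3Q^2; setting MC = AVC gives 2Q^2 - 14Q = 0, so Q = 7. min AVC = 9.
The firm shuts down for any P below €9.

€9 per unit, at Q = 7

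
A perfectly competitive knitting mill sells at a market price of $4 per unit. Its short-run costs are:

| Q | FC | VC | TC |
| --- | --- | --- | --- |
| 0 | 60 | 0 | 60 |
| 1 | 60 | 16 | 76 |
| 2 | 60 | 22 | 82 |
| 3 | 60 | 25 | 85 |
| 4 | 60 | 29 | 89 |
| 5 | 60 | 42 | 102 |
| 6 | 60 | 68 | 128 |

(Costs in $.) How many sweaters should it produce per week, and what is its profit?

Profit at each row (π = 4Q − TC): Q=0: -60; Q=1: -72; Q=2: -74; Q=3: -73; Q=4: -73; Q=5: -82; Q=6: -104.
Profit is highest at Q = 0. Equivalently, the lowest AVC in the table is 29/4 ≈ $7.25 at Q = 4, and P = $4 falls below it — price never covers variable cost, so the firm shuts down and loses only its fixed cost.

Q = 0 (shut down); profit = -$60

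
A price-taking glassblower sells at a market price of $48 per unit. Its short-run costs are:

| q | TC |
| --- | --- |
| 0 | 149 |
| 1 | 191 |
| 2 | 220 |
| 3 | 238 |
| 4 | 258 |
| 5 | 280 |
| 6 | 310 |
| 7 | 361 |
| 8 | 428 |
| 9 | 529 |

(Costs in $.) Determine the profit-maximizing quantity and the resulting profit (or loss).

q = 6; profit = -$22

Tabulate TR − TC: q=0: -149; q=1: -143; q=2: -124; q=3: -94; q=4: -66; q=5: -40; q=6: -22; q=7: -25; q=8: -44; q=9: -97.
Profit is maximized at q = 6. AVC there is 161/6 = $26.83 ≤ P, so producing beats shutting down (which would give -$149).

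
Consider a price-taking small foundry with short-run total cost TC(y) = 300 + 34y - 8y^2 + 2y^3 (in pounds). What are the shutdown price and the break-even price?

Shutdown price = min AVC. AVC = 34 - 8y + 2y^2, with vertex at y = 2 and minimum £26.
ATC = 300/y + 34 - 8y + 2y^2. Setting dATC/dy = −300/y^2 − 8 + 4y = 0 gives y = 5 (since 4·5^3 − 8·5^2 = 300).
min ATC = 300/5 + 34 − 8·5 + 2·5^2 = £104. That is the break-even price.
Between these two prices the firm operates at a loss; above £104 it earns a profit.

Shutdown price = £26; break-even price = £104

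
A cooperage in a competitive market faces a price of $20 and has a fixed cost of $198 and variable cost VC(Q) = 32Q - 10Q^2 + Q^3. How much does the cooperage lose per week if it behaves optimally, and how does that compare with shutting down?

Profit = -$126 at Q = 6

AVC = 32 - 10Q + Q^2; min AVC = $7 at Q = 5. Since P = $20 ≥ min AVC, the firm produces.
MC = 32 - 20Q + 3Q^2. Setting P = MC and taking the root on the rising branch gives Q* = 6.
TR = 20·6 = 120. TC = 198 + 48 = 246. Profit = 120 − 246 = -$126.
By producing, the firm covers all variable cost plus $72 of fixed cost; shutting down would lose the full $198.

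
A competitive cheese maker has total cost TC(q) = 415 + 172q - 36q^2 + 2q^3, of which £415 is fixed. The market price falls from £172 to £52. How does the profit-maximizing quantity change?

Output falls from 12 to 10

MC = 172 - 72q + 6q^2; the shutdown threshold is min AVC = £10 (at q = 9).
At P = £172 ≥ min AVC, set P = MC on the rising branch: q = 12.
At P = £52 ≥ min AVC, set P = MC: q = 10. The firm stays open but cuts output.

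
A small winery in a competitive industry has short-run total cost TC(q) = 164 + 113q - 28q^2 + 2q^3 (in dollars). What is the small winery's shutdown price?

The firm shuts down when price falls below the minimum of average variable cost. AVC = VC/q = 113 - 28q + 2q^2.
At the minimum of AVC, MC = AVC. MC = 113 - 56q + 6q^2; setting MC = AVC gives 4q^2 - 28q = 0, so q = 7. min AVC = 15.
The firm shuts down for any P below $15.

$15 per unit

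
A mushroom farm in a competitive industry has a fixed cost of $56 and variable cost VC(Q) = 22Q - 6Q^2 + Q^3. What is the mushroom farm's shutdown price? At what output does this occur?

The shutdown price is the minimum of AVC. VC = 22Q - 6Q^2 + Q^3, so AVC = 22 - 6Q + Q^2.
At the minimum of AVC, MC = AVC. MC = 22 - 12Q + 3Q^2; setting MC = AVC gives 2Q^2 - 6Q = 0, so Q = 3. min AVC = 13.
The firm shuts down for any P below $13.

$13 per unit, at Q = 3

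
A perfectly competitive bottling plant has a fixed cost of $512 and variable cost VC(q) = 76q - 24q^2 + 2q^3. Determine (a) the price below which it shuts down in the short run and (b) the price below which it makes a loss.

AVC = 76 - 24q + 2q^2; minimized at q = 6, giving min AVC = $4. That is the shutdown price.
ATC = 512/q + 76 - 24q + 2q^2. Setting dATC/dq = −512/q^2 − 24 + 4q = 0 gives q = 8 (since 4·8^3 − 24·8^2 = 512).
min ATC = 512/8 + 76 − 24·8 + 2·8^2 = $76. That is the break-even price.
For $4 ≤ P < $76 the firm produces at a loss; below $4 it shuts down.

Shutdown price = $4; break-even price = $76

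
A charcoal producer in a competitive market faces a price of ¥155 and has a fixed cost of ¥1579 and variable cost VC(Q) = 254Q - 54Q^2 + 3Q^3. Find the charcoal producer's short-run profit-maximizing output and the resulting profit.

Profit = -¥127 at Q = 11

AVC = 254 - 54Q + 3Q^2 has its minimum ¥11 at Q = 9; price ¥155 clears that bar, so the firm operates.
With MC = 254 - 108Q + 9Q^2, P = MC on the upward-sloping part at Q* = 11.
TR = 155·11 = 1705. TC = 1579 + 253 = 1832. Profit = 1705 − 1832 = -¥127.
That loss of ¥127 beats the ¥1579 the firm would lose by shutting down; producing recovers ¥1452 of fixed cost.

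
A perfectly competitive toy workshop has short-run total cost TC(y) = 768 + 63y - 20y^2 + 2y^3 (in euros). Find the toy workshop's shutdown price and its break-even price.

Shutdown price = €13; break-even price = €127

Shutdown price = min AVC. AVC = 63 - 20y + 2y^2, with vertex at y = 5 and minimum €13.
ATC = 768/y + 63 - 20y + 2y^2. Setting dATC/dy = −768/y^2 − 20 + 4y = 0 gives y = 8 (since 4·8^3 − 20·8^2 = 768).
min ATC = 768/8 + 63 − 20·8 + 2·8^2 = €127. That is the break-even price.
For €13 ≤ P < €127 the firm produces at a loss; below €13 it shuts down.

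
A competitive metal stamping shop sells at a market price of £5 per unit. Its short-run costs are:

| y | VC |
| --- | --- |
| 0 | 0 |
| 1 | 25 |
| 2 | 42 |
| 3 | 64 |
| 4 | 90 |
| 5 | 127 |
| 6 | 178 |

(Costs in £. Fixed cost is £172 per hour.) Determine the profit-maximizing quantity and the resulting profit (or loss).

Profit at each row (π = 5y − TC): y=0: -172; y=1: -192; y=2: -204; y=3: -221; y=4: -242; y=5: -274; y=6: -320.
Profit is highest at y = 0. Equivalently, the lowest AVC in the table is 42/2 ≈ £21 at y = 2, and P = £5 falls below it — price never covers variable cost, so the firm shuts down and loses only its fixed cost.

y = 0 (shut down); profit = -£172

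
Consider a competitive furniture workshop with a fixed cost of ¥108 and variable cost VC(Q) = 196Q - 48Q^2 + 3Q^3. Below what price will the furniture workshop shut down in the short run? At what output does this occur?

The firm shuts down when price falls below the minimum of average variable cost. AVC = VC/Q = 196 - 48Q + 3Q^2.
dAVC/dQ = -48 + 6Q = 0 gives Q = 8. min AVC = 196 - 48·8 + 3·8^2 = 4.
The firm shuts down for any P below ¥4.

¥4 per unit, at Q = 8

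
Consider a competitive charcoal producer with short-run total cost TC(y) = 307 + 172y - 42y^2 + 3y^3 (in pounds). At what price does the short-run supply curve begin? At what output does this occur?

£25 per unit, at y = 7

The firm shuts down when price falls below the minimum of average variable cost. AVC = VC/y = 172 - 42y + 3y^2.
dAVC/dy = -42 + 6y = 0 gives y = 7. min AVC = 172 - 42·7 + 3·7^2 = 25.
For P < £25 the firm produces nothing.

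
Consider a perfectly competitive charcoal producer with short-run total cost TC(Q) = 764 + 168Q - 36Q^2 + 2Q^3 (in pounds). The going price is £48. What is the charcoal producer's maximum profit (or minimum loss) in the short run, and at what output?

AVC = 168 - 36Q + 2Q^2; min AVC = £6 at Q = 9. Since P = £48 ≥ min AVC, the firm produces.
MC = 168 - 72Q + 6Q^2. Setting P = MC and taking the root on the rising branch gives Q* = 10.
TR = 48·10 = 480. TC = 764 + 80 = 844. Profit = 480 − 844 = -£364.
By producing, the firm covers all variable cost plus £400 of fixed cost; shutting down would lose the full £764.

Profit = -£364 at Q = 10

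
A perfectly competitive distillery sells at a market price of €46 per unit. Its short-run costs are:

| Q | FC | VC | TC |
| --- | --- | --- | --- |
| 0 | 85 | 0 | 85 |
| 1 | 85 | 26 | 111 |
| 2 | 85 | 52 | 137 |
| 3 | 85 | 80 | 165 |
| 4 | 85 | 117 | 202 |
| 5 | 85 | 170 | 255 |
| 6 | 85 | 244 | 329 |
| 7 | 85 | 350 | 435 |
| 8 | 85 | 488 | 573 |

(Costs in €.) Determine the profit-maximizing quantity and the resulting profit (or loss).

Q = 4; profit = -€18

Profit at each row (π = 46Q − TC): Q=0: -85; Q=1: -65; Q=2: -45; Q=3: -27; Q=4: -18; Q=5: -25; Q=6: -53; Q=7: -113; Q=8: -205.
Profit is maximized at Q = 4. AVC there is 117/4 = €29.25 ≤ P, so producing beats shutting down (which would give -€85).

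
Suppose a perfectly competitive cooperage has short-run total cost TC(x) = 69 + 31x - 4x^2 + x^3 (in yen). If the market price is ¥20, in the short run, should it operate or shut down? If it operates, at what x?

Variable cost is VC = 31x - 4x^2 + x^3, so AVC = VC/x = 31 - 4x + x^2 and MC = dTC/dx = 31 - 8x + 3x^2.
The AVC parabola has its vertex at x = 4/2 = 2, where AVC = 31 - 4·2 + 2^2 = ¥27.
Since P = ¥20 < min AVC = ¥27, price fails to cover variable cost at any output.
The firm minimizes its loss by shutting down and losing only its fixed cost of ¥69.

Shut down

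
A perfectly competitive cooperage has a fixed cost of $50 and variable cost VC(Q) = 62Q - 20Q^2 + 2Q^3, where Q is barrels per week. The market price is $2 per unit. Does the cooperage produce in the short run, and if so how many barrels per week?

From TC, MC = TC'(Q) = 62 - 40Q + 6Q^2 and AVC = VC/Q = 62 - 20Q + 2Q^2.
AVC hits its minimum where MC = AVC, at Q = 5, giving min AVC = 62 - 20·5 + 2·5^2 = $12.
P = $2 lies below min AVC = $12; no output level covers variable cost.
Shutting down limits the loss to fixed cost, $50.

Shut down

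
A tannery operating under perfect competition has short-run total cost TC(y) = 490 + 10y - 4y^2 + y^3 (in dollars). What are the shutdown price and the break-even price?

Shutdown price = $6; break-even price = $101

Shutdown price = min AVC. AVC = 10 - 4y + y^2, with vertex at y = 2 and minimum $6.
ATC = 490/y + 10 - 4y + y^2. Setting dATC/dy = −490/y^2 − 4 + 2y = 0 gives y = 7 (since 2·7^3 − 4·7^2 = 490).
min ATC = 490/7 + 10 − 4·7 + 7^2 = $101. That is the break-even price.
For $6 ≤ P < $101 the firm produces at a loss; below $6 it shuts down.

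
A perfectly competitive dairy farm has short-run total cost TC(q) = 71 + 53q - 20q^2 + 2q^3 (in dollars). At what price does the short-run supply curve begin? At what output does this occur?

Short-run supply begins at min AVC. From VC = 53q - 20q^2 + 2q^3, AVC = 53 - 20q + 2q^2.
dAVC/dq = -20 + 4q = 0 gives q = 5. min AVC = 53 - 20·5 + 2·5^2 = 3.
The firm shuts down for any P below $3.

$3 per unit, at q = 5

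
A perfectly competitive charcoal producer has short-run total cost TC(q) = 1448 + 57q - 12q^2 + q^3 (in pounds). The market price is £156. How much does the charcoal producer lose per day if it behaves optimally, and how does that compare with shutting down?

Profit = -£238 at q = 11

AVC = 57 - 12q + q^2; min AVC = £21 at q = 6. Since P = £156 ≥ min AVC, the firm produces.
MC = 57 - 24q + 3q^2. Setting P = MC and taking the root on the rising branch gives q* = 11.
TR = 156·11 = 1716. TC = 1448 + 506 = 1954. Profit = 1716 − 1954 = -£238.
By producing, the firm covers all variable cost plus £1210 of fixed cost; shutting down would lose the full £1448.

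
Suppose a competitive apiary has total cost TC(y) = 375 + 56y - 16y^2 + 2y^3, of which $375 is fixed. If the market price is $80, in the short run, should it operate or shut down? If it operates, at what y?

Produce at y = 6

Variable cost is VC = 56y - 16y^2 + 2y^3, so AVC = VC/y = 56 - 16y + 2y^2 and MC = dTC/dy = 56 - 32y + 6y^2.
AVC is minimized where dAVC/dy = -16 + 4y = 0, at y = 4; min AVC = 56 - 16·4 + 2·4^2 = $24.
Because $80 ≥ $24, revenue can cover variable cost; the firm operates.
Solving P = MC: -24 - 32y + 6y^2 = 0 ⇒ y = -2/3 or 6. On the upward-sloping branch, y* = 6.
Check: AVC at y = 6 is $32 ≤ P, so revenue covers variable cost.
Profit = P·y − TC = 80·6 − 567 = -$87, a loss, but smaller than the $375 fixed cost the firm would lose by shutting down.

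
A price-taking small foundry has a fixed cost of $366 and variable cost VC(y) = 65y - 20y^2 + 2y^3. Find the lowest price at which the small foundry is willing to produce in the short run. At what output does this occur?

$15 per unit, at y = 5

The firm shuts down when price falls below the minimum of average variable cost. AVC = VC/y = 65 - 20y + 2y^2.
dAVC/dy = -20 + 4y = 0 gives y = 5. min AVC = 65 - 20·5 + 2·5^2 = 15.
The firm shuts down for any P below $15.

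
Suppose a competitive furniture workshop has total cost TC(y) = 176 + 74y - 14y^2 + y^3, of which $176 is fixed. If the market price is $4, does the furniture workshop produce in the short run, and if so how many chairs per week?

Variable cost is VC = 74y - 14y^2 + y^3, so AVC = VC/y = 74 - 14y + y^2 and MC = dTC/dy = 74 - 28y + 3y^2.
AVC is minimized where dAVC/dy = -14 + 2y = 0, at y = 7; min AVC = 74 - 14·7 + 7^2 = $25.
With P < min AVC ($4 < $25), every unit sold adds to the loss.
Shutting down limits the loss to fixed cost, $176.

Shut down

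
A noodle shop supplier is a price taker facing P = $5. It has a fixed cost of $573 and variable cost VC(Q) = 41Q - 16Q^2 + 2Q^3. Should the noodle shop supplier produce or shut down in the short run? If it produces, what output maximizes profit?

Shut down

Variable cost is VC = 41Q - 16Q^2 + 2Q^3, so AVC = VC/Q = 41 - 16Q + 2Q^2 and MC = dTC/dQ = 41 - 32Q + 6Q^2.
AVC is minimized where dAVC/dQ = -16 + 4Q = 0, at Q = 4; min AVC = 41 - 16·4 + 2·4^2 = $9.
P = $5 lies below min AVC = $9; no output level covers variable cost.
Best response: produce nothing and absorb the $573 fixed cost.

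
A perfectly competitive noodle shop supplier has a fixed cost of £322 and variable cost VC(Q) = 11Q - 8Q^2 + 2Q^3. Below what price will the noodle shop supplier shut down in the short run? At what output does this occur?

£3 per unit, at Q = 2

Short-run supply begins at min AVC. From VC = 11Q - 8Q^2 + 2Q^3, AVC = 11 - 8Q + 2Q^2.
At the minimum of AVC, MC = AVC. MC = 11 - 16Q + 6Q^2; setting MC = AVC gives 4Q^2 - 8Q = 0, so Q = 2. min AVC = 3.
So the shutdown price is £3.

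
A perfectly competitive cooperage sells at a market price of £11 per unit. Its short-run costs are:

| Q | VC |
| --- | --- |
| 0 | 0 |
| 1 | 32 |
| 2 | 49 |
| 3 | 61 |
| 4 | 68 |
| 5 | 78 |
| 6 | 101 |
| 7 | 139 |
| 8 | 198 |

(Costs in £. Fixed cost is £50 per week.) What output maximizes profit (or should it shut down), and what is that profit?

Q = 0 (shut down); profit = -£50

Tabulate TR − TC: Q=0: -50; Q=1: -71; Q=2: -77; Q=3: -78; Q=4: -74; Q=5: -73; Q=6: -85; Q=7: -112; Q=8: -160.
Profit is highest at Q = 0. Equivalently, the lowest AVC in the table is 78/5 ≈ £15.60 at Q = 5, and P = £11 falls below it — price never covers variable cost, so the firm shuts down and loses only its fixed cost.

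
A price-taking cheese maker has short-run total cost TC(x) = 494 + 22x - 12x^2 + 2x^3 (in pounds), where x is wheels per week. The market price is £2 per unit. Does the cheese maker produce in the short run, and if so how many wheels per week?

Variable cost is VC = 22x - 12x^2 + 2x^3, so AVC = VC/x = 22 - 12x + 2x^2 and MC = dTC/dx = 22 - 24x + 6x^2.
AVC is minimized where dAVC/dx = -12 + 4x = 0, at x = 3; min AVC = 22 - 12·3 + 2·3^2 = £4.
With P < min AVC (£2 < £4), every unit sold adds to the loss.
The firm minimizes its loss by shutting down and losing only its fixed cost of £494.

Shut down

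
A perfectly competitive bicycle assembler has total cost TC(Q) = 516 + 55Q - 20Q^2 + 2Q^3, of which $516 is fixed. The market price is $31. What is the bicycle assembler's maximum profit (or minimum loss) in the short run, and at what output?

AVC = 55 - 20Q + 2Q^2; min AVC = $5 at Q = 5. Since P = $31 ≥ min AVC, the firm produces.
MC = 55 - 40Q + 6Q^2. Setting P = MC and taking the root on the rising branch gives Q* = 6.
TR = 31·6 = 186. TC = 516 + 42 = 558. Profit = 186 − 558 = -$372.
Shutting down would mean losing the fixed cost of $516, so operating at a loss of $372 is better by $144.

Profit = -$372 at Q = 6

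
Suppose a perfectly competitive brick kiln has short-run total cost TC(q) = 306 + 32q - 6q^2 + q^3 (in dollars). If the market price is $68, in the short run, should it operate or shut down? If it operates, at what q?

Produce at q = 6

Variable cost is VC = 32q - 6q^2 + q^3, so AVC = VC/q = 32 - 6q + q^2 and MC = dTC/dq = 32 - 12q + 3q^2.
The AVC parabola has its vertex at q = 6/2 = 3, where AVC = 32 - 6·3 + 3^2 = $23.
P = $68 exceeds min AVC = $23, so the firm stays open.
P = MC gives -36 - 12q + 3q^2 = 0, with roots -2 and 6. Take the larger (rising MC): q* = 6.
Check: AVC at q = 6 is $32 ≤ P, so revenue covers variable cost.
Profit = P·q − TC = 68·6 − 498 = -$90, a loss, but smaller than the $306 fixed cost the firm would lose by shutting down.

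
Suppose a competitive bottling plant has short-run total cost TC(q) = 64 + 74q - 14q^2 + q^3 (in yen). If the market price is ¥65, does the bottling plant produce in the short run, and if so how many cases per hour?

Variable cost is VC = 74q - 14q^2 + q^3, so AVC = VC/q = 74 - 14q + q^2 and MC = dTC/dq = 74 - 28q + 3q^2.
AVC hits its minimum where MC = AVC, at q = 7, giving min AVC = 74 - 14·7 + 7^2 = ¥25.
Since P = ¥65 ≥ min AVC = ¥25, price covers variable cost and the firm should produce.
Set P = MC: 65 = 74 - 28q + 3q^2 → 9 - 28q + 3q^2 = 0. The roots are q = 1/3 and q = 9; the profit-maximizing output is on the rising part of MC, so q* = 9.
Check: AVC at q = 9 is ¥29 ≤ P, so revenue covers variable cost.
Profit = P·q − TC = 65·9 − 325 = ¥260.

Produce at q = 9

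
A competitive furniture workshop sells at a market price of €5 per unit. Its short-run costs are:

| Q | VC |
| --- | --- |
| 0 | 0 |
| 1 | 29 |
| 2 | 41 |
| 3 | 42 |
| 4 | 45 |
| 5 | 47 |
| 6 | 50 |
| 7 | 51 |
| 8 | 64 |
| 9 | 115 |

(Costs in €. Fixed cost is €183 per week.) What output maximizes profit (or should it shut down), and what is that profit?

Q = 0 (shut down); profit = -€183

Tabulate TR − TC: Q=0: -183; Q=1: -207; Q=2: -214; Q=3: -210; Q=4: -208; Q=5: -205; Q=6: -203; Q=7: -199; Q=8: -207; Q=9: -253.
Profit is highest at Q = 0. Equivalently, the lowest AVC in the table is 51/7 ≈ €7.29 at Q = 7, and P = €5 falls below it — price never covers variable cost, so the firm shuts down and loses only its fixed cost.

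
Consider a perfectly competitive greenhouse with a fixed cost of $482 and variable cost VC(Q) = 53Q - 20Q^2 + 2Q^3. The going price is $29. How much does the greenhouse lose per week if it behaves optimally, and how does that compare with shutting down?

AVC = 53 - 20Q + 2Q^2 has its minimum $3 at Q = 5; price $29 clears that bar, so the firm operates.
MC = 53 - 40Q + 6Q^2. Setting P = MC and taking the root on the rising branch gives Q* = 6.
TR = 29·6 = 174. TC = 482 + 30 = 512. Profit = 174 − 512 = -$338.
That loss of $338 beats the $482 the firm would lose by shutting down; producing recovers $144 of fixed cost.

Profit = -$338 at Q = 6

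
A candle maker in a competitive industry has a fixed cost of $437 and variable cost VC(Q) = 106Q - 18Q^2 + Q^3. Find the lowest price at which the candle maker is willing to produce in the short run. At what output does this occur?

The shutdown price is the minimum of AVC. VC = 106Q - 18Q^2 + Q^3, so AVC = 106 - 18Q + Q^2.
At the minimum of AVC, MC = AVC. MC = 106 - 36Q + 3Q^2; setting MC = AVC gives 2Q^2 - 18Q = 0, so Q = 9. min AVC = 25.
So the shutdown price is $25.

$25 per unit, at Q = 9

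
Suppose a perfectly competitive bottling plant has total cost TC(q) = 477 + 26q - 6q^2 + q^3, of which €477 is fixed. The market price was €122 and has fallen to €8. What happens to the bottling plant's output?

Output falls from 8 to 0 (the firm shuts down)

AVC = 26 - 6q + q^2, minimized at q = 3 where min AVC = €17. MC = 26 - 12q + 3q^2.
With P = €122 above the shutdown price, P = MC gives q = 8.
At P = €8 < min AVC = €17, price no longer covers variable cost at any output, so the firm shuts down: q = 0.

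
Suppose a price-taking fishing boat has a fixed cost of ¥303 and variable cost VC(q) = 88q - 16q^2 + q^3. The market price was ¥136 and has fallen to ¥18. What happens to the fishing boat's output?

MC = 88 - 32q + 3q^2; the shutdown threshold is min AVC = ¥24 (at q = 8).
With P = ¥136 above the shutdown price, P = MC gives q = 12.
At P = ¥18 < min AVC = ¥24, price no longer covers variable cost at any output, so the firm shuts down: q = 0.

Output falls from 12 to 0 (the firm shuts down)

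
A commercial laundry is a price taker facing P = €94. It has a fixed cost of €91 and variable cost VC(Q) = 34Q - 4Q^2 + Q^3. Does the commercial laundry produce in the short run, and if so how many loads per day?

Strip out fixed cost: VC = 34Q - 4Q^2 + Q^3. Then AVC = 34 - 4Q + Q^2 and MC = 34 - 8Q + 3Q^2.
The AVC parabola has its vertex at Q = 4/2 = 2, where AVC = 34 - 4·2 + 2^2 = €30.
Since P = €94 ≥ min AVC = €30, price covers variable cost and the firm should produce.
Solving P = MC: -60 - 8Q + 3Q^2 = 0 ⇒ Q = -10/3 or 6. On the upward-sloping branch, Q* = 6.
Check: AVC at Q = 6 is €46 ≤ P, so revenue covers variable cost.
Profit = P·Q − TC = 94·6 − 367 = €197.

Produce at Q = 6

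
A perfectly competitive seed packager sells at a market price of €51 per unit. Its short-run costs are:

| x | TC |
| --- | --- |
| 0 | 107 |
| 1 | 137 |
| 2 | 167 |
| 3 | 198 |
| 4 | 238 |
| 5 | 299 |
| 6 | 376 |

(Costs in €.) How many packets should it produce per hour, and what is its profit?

Profit at each row (π = 51x − TC): x=0: -107; x=1: -86; x=2: -65; x=3: -45; x=4: -34; x=5: -44; x=6: -70.
Profit is maximized at x = 4. AVC there is 131/4 = €32.75 ≤ P, so producing beats shutting down (which would give -€107).

x = 4; profit = -€34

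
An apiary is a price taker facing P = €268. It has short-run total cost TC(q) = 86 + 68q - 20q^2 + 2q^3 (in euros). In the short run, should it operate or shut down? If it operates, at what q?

From TC, MC = TC'(q) = 68 - 40q + 6q^2 and AVC = VC/q = 68 - 20q + 2q^2.
AVC is minimized where dAVC/dq = -20 + 4q = 0, at q = 5; min AVC = 68 - 20·5 + 2·5^2 = €18.
Since P = €268 ≥ min AVC = €18, price covers variable cost and the firm should produce.
P = MC gives -200 - 40q + 6q^2 = 0, with roots -10/3 and 10. Take the larger (rising MC): q* = 10.
Check: AVC at q = 10 is €68 ≤ P, so revenue covers variable cost.
Profit = P·q − TC = 268·10 − 766 = €1914.

Produce at q = 10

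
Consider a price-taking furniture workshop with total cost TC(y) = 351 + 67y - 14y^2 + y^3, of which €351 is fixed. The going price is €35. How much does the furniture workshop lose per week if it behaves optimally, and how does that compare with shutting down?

Profit = -€223 at y = 8

AVC = 67 - 14y + y^2; min AVC = €18 at y = 7. Since P = €35 ≥ min AVC, the firm produces.
MC = 67 - 28y + 3y^2. Setting P = MC and taking the root on the rising branch gives y* = 8.
TR = 35·8 = 280. TC = 351 + 152 = 503. Profit = 280 − 503 = -€223.
By producing, the firm covers all variable cost plus €128 of fixed cost; shutting down would lose the full €351.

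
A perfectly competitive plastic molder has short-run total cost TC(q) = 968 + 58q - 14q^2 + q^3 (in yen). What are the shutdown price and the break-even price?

Shutdown price = ¥9; break-even price = ¥113

Shutdown price = min AVC. AVC = 58 - 14q + q^2, with vertex at q = 7 and minimum ¥9.
ATC = 968/q + 58 - 14q + q^2. Setting dATC/dq = −968/q^2 − 14 + 2q = 0 gives q = 11 (since 2·11^3 − 14·11^2 = 968).
min ATC = 968/11 + 58 − 14·11 + 11^2 = ¥113. That is the break-even price.
For ¥9 ≤ P < ¥113 the firm produces at a loss; below ¥9 it shuts down.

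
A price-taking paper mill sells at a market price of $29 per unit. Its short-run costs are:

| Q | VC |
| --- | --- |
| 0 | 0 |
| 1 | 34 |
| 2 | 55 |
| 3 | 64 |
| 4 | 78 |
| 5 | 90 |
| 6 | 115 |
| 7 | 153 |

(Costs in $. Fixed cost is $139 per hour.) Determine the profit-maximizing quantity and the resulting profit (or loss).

Compute π = P·Q − TC at each output: Q=0: -139; Q=1: -144; Q=2: -136; Q=3: -116; Q=4: -101; Q=5: -84; Q=6: -80; Q=7: -89.
Profit is maximized at Q = 6. AVC there is 115/6 = $19.17 ≤ P, so producing beats shutting down (which would give -$139).

Q = 6; profit = -$80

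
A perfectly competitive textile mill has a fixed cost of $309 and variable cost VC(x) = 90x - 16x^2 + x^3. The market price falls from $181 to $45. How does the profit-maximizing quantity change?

Output falls from 13 to 9

MC = 90 - 32x + 3x^2; the shutdown threshold is min AVC = $26 (at x = 8).
At P = $181 ≥ min AVC, set P = MC on the rising branch: x = 13.
At P = $45 ≥ min AVC, set P = MC: x = 9. The firm stays open but cuts output.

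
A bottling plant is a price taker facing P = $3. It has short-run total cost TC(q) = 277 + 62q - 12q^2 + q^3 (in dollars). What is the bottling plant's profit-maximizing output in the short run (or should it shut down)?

Shut down

From TC, MC = TC'(q) = 62 - 24q + 3q^2 and AVC = VC/q = 62 - 12q + q^2.
The AVC parabola has its vertex at q = 12/2 = 6, where AVC = 62 - 12·6 + 6^2 = $26.
With P < min AVC ($3 < $26), every unit sold adds to the loss.
The firm minimizes its loss by shutting down and losing only its fixed cost of $277.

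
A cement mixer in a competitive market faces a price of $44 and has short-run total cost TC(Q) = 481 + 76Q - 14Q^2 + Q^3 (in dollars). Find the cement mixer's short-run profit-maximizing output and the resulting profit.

Profit = -$353 at Q = 8

AVC = 76 - 14Q + Q^2 has its minimum $27 at Q = 7; price $44 clears that bar, so the firm operates.
MC = 76 - 28Q + 3Q^2. Setting P = MC and taking the root on the rising branch gives Q* = 8.
TR = 44·8 = 352. TC = 481 + 224 = 705. Profit = 352 − 705 = -$353.
By producing, the firm covers all variable cost plus $128 of fixed cost; shutting down would lose the full $481.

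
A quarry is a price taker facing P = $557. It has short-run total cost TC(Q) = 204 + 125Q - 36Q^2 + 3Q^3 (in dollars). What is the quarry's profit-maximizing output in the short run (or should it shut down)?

From TC, MC = TC'(Q) = 125 - 72Q + 9Q^2 and AVC = VC/Q = 125 - 36Q + 3Q^2.
AVC is minimized where dAVC/dQ = -36 + 6Q = 0, at Q = 6; min AVC = 125 - 36·6 + 3·6^2 = $17.
P = $557 exceeds min AVC = $17, so the firm stays open.
Solving P = MC: -432 - 72Q + 9Q^2 = 0 ⇒ Q = -4 or 12. On the upward-sloping branch, Q* = 12.
Check: AVC at Q = 12 is $125 ≤ P, so revenue covers variable cost.
Profit = P·Q − TC = 557·12 − 1704 = $4980.

Produce at Q = 12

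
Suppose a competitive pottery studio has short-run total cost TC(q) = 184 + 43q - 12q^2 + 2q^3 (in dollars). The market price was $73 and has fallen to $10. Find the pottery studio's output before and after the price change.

Output falls from 5 to 0 (the firm shuts down)

MC = 43 - 24q + 6q^2; the shutdown threshold is min AVC = $25 (at q = 3).
With P = $73 above the shutdown price, P = MC gives q = 5.
At P = $10 < min AVC = $25, price no longer covers variable cost at any output, so the firm shuts down: q = 0.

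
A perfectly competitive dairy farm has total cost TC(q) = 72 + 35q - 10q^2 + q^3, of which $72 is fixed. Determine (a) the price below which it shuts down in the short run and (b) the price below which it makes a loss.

Shutdown price = $10; break-even price = $23

Shutdown price = min AVC. AVC = 35 - 10q + q^2, with vertex at q = 5 and minimum $10.
ATC = 72/q + 35 - 10q + q^2. Setting dATC/dq = −72/q^2 − 10 + 2q = 0 gives q = 6 (since 2·6^3 − 10·6^2 = 72).
min ATC = 72/6 + 35 − 10·6 + 6^2 = $23. That is the break-even price.
Between these two prices the firm operates at a loss; above $23 it earns a profit.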